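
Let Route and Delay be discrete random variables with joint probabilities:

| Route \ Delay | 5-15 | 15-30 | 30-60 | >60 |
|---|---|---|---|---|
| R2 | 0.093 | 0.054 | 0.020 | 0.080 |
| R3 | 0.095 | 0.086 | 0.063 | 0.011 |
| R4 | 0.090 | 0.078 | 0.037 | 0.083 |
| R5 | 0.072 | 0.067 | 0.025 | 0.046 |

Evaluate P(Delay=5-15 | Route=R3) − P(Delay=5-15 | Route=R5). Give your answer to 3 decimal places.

P(Route=R3) = 0.095 + 0.086 + 0.063 + 0.011 = 0.255; P(Delay=5-15 | Route=R3) = 0.095/0.255 = 0.3725.
P(Route=R5) = 0.072 + 0.067 + 0.025 + 0.046 = 0.210; P(Delay=5-15 | Route=R5) = 0.072/0.210 = 0.3429.
Difference = 0.030.

0.030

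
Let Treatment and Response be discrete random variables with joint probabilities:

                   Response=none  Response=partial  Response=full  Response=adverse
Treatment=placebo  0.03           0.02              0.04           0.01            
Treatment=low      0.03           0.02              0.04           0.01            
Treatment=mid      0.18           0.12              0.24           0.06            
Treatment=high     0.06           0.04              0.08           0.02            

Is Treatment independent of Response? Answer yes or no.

yes

Every cell satisfies P(Treatment,Response) = P(Treatment)·P(Response). For instance P(Treatment=mid) = 0.60, P(Response=partial) = 0.20, and 0.60×0.20 = 0.12 matches the joint entry. So Treatment and Response are independent.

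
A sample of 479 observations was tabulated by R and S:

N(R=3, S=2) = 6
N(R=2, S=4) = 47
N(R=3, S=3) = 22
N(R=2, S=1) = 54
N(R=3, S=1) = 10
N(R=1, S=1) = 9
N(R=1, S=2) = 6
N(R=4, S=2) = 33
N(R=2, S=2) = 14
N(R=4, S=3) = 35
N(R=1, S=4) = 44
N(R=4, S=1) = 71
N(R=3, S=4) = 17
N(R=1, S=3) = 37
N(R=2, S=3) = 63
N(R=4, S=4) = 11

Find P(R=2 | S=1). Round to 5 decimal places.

Total with S=1: 9 + 54 + 10 + 71 = 144.
P(R=2 | S=1) = 54/144 = 0.37500.

0.37500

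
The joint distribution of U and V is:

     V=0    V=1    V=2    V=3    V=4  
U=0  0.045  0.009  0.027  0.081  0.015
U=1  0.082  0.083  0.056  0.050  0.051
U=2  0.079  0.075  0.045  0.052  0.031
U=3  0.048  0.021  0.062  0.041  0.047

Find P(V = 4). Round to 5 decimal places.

0.14400

P(V=4) = 0.015 + 0.051 + 0.031 + 0.047 = 0.144.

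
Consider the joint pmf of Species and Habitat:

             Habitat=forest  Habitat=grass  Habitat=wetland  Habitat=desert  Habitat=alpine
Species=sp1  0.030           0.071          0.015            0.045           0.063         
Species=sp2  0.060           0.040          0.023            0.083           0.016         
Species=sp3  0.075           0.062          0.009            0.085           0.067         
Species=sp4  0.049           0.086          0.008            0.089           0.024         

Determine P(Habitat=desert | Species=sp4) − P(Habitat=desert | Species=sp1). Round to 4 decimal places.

0.1468

P(Species=sp4) = 0.049 + 0.086 + 0.008 + 0.089 + 0.024 = 0.256; P(Habitat=desert | Species=sp4) = 0.089/0.256 = 0.34766.
P(Species=sp1) = 0.030 + 0.071 + 0.015 + 0.045 + 0.063 = 0.224; P(Habitat=desert | Species=sp1) = 0.045/0.224 = 0.20089.
Difference = 0.1468.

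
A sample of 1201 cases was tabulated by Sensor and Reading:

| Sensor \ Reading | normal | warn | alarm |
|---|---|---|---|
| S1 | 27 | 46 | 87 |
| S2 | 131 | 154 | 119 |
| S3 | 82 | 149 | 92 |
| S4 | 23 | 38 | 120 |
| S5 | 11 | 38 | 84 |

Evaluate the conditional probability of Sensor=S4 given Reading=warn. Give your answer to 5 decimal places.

0.08941

Total with Reading=warn: 46 + 154 + 149 + 38 + 38 = 425.
P(Sensor=S4 | Reading=warn) = 38/425 = 0.08941.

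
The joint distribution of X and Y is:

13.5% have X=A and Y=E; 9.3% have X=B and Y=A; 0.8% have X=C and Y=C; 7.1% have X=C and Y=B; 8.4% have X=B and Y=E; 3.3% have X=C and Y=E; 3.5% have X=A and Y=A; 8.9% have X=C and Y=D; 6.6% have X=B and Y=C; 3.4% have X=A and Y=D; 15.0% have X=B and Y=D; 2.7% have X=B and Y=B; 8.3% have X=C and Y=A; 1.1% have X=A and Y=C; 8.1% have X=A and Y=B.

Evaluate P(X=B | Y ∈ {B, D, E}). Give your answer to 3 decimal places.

P(Y=B) = 0.081 + 0.027 + 0.071 = 0.179.
P(Y=D) = 0.034 + 0.150 + 0.089 = 0.273.
P(Y=E) = 0.135 + 0.084 + 0.033 = 0.252.
P(Y ∈ {B, D, E}) = 0.179 + 0.273 + 0.252 = 0.704; P(X=B, Y ∈ {B, D, E}) = 0.027 + 0.150 + 0.084 = 0.261.
P(X=B | Y ∈ {B, D, E}) = 0.261/0.704 = 0.371.

0.371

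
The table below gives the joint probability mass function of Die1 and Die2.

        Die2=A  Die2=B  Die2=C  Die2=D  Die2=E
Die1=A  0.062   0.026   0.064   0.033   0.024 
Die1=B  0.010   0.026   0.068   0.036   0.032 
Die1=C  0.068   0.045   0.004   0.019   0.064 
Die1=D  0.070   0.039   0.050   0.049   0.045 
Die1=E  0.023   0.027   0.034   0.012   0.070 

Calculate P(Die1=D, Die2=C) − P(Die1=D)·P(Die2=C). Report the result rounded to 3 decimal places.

-0.006

P(Die1=D) = 0.070 + 0.039 + 0.050 + 0.049 + 0.045 = 0.253.
P(Die2=C) = 0.064 + 0.068 + 0.004 + 0.050 + 0.034 = 0.220.
P(Die1=D, Die2=C) − P(Die1=D)P(Die2=C) = 0.050 − 0.253×0.220 = -0.006.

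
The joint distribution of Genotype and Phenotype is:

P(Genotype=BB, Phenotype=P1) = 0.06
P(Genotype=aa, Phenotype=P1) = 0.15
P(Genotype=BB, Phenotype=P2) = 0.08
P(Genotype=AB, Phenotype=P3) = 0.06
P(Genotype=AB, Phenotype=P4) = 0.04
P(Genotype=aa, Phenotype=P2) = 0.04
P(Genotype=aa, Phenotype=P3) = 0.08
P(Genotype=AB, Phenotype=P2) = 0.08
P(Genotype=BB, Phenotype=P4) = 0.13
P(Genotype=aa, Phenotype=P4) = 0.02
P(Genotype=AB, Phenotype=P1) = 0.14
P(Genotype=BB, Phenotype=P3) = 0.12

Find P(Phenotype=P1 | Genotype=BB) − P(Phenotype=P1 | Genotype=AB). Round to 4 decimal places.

-0.2837

P(Genotype=BB) = 0.06 + 0.08 + 0.12 + 0.13 = 0.39; P(Phenotype=P1 | Genotype=BB) = 0.06/0.39 = 0.15385.
P(Genotype=AB) = 0.14 + 0.08 + 0.06 + 0.04 = 0.32; P(Phenotype=P1 | Genotype=AB) = 0.14/0.32 = 0.43750.
Difference = -0.2837.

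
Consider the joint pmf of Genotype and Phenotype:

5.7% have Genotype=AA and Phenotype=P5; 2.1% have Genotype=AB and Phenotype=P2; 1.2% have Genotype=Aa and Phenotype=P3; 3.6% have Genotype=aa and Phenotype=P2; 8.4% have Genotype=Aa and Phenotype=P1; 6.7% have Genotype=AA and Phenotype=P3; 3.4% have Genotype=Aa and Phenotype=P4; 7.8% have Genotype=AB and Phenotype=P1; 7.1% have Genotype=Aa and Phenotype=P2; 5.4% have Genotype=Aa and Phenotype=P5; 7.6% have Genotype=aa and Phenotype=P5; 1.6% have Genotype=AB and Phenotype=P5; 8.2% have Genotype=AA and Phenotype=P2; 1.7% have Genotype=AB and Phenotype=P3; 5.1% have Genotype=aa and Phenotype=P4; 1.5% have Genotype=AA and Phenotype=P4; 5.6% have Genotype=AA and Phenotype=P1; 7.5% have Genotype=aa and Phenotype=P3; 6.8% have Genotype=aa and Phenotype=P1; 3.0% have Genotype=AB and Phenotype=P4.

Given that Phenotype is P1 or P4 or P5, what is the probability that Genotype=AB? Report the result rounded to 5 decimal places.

P(Phenotype=P1) = 0.056 + 0.084 + 0.068 + 0.078 = 0.286.
P(Phenotype=P4) = 0.015 + 0.034 + 0.051 + 0.030 = 0.130.
P(Phenotype=P5) = 0.057 + 0.054 + 0.076 + 0.016 = 0.203.
P(Phenotype ∈ {P1, P4, P5}) = 0.286 + 0.130 + 0.203 = 0.619; P(Genotype=AB, Phenotype ∈ {P1, P4, P5}) = 0.078 + 0.030 + 0.016 = 0.124.
P(Genotype=AB | Phenotype ∈ {P1, P4, P5}) = 0.124/0.619 = 0.20032.

0.20032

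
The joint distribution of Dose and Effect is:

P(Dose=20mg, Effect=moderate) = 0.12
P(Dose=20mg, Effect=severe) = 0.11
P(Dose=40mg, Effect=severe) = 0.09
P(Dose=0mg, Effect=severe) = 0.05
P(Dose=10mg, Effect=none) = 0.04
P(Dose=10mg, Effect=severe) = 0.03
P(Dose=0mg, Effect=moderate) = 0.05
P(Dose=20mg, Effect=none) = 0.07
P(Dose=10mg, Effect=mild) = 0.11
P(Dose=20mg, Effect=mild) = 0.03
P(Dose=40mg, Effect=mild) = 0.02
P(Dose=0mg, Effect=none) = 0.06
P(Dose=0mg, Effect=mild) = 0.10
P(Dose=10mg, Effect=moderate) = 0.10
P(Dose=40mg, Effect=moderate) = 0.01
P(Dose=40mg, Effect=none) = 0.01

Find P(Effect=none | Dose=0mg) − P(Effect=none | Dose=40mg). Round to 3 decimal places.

P(Dose=0mg) = 0.06 + 0.10 + 0.05 + 0.05 = 0.26; P(Effect=none | Dose=0mg) = 0.06/0.26 = 0.2308.
P(Dose=40mg) = 0.01 + 0.02 + 0.01 + 0.09 = 0.13; P(Effect=none | Dose=40mg) = 0.01/0.13 = 0.0769.
Difference = 0.154.

0.154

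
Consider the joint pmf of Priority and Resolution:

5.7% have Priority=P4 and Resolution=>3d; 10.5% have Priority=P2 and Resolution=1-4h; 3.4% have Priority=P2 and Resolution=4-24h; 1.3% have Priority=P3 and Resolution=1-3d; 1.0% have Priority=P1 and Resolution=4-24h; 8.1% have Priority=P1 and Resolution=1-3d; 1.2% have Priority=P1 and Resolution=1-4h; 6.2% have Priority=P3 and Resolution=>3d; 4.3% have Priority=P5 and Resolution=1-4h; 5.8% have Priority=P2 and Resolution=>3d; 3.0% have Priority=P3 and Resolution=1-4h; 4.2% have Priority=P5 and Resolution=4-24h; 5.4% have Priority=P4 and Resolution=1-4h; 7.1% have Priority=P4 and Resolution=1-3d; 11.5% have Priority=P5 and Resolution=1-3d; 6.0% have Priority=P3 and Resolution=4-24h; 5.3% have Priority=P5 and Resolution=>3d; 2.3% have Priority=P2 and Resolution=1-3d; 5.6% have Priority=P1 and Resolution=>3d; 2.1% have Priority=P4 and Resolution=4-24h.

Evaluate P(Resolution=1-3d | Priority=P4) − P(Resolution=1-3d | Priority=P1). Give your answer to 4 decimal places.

P(Priority=P4) = 0.054 + 0.021 + 0.071 + 0.057 = 0.203; P(Resolution=1-3d | Priority=P4) = 0.071/0.203 = 0.34975.
P(Priority=P1) = 0.012 + 0.010 + 0.081 + 0.056 = 0.159; P(Resolution=1-3d | Priority=P1) = 0.081/0.159 = 0.50943.
Difference = -0.1597.

-0.1597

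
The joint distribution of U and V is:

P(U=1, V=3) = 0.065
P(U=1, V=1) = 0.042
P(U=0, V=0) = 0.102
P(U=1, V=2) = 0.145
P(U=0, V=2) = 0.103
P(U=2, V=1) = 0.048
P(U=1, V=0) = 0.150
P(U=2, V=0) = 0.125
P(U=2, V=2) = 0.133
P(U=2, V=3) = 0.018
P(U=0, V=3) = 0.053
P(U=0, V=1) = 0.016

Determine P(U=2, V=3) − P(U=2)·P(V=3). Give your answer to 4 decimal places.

P(U=2) = 0.125 + 0.048 + 0.133 + 0.018 = 0.324.
P(V=3) = 0.053 + 0.065 + 0.018 = 0.136.
P(U=2, V=3) − P(U=2)P(V=3) = 0.018 − 0.324×0.136 = -0.0261.

-0.0261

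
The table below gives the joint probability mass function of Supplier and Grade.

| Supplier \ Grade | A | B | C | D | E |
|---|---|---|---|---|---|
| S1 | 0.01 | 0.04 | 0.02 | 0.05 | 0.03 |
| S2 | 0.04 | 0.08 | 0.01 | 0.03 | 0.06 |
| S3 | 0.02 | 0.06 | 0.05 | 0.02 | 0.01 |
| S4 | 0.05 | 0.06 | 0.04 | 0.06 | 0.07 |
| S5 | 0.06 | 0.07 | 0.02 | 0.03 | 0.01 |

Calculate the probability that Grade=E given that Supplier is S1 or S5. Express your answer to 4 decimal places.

P(Supplier=S1) = 0.01 + 0.04 + 0.02 + 0.05 + 0.03 = 0.15.
P(Supplier=S5) = 0.06 + 0.07 + 0.02 + 0.03 + 0.01 = 0.19.
P(Supplier ∈ {S1, S5}) = 0.15 + 0.19 = 0.34; P(Grade=E, Supplier ∈ {S1, S5}) = 0.03 + 0.01 = 0.04.
P(Grade=E | Supplier ∈ {S1, S5}) = 0.04/0.34 = 0.1176.

0.1176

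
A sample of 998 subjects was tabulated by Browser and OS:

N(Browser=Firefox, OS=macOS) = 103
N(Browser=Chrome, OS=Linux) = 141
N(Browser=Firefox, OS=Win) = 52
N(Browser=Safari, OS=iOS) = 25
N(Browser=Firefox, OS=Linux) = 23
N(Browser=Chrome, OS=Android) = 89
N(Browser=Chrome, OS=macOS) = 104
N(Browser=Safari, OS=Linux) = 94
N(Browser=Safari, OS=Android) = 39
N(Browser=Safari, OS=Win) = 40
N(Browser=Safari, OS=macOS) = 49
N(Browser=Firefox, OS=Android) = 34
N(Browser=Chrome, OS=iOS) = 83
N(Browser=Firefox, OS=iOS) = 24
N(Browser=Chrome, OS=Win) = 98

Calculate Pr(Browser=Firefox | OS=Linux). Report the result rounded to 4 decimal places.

Total with OS=Linux: 141 + 23 + 94 = 258.
P(Browser=Firefox | OS=Linux) = 23/258 = 0.0891.

0.0891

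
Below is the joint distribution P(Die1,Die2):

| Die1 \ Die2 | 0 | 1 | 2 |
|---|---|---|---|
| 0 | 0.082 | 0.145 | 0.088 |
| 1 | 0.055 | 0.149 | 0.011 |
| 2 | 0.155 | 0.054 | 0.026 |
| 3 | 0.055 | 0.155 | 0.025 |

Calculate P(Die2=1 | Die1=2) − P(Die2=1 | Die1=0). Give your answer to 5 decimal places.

P(Die1=2) = 0.155 + 0.054 + 0.026 = 0.235; P(Die2=1 | Die1=2) = 0.054/0.235 = 0.229787.
P(Die1=0) = 0.082 + 0.145 + 0.088 = 0.315; P(Die2=1 | Die1=0) = 0.145/0.315 = 0.460317.
Difference = -0.23053.

-0.23053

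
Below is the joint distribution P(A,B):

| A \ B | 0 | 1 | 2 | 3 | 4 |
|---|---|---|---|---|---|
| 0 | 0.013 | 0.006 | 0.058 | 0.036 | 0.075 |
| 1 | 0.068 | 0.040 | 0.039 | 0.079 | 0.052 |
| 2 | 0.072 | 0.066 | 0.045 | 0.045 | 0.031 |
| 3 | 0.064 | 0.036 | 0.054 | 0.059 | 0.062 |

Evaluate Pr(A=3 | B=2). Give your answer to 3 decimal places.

P(B=2) = 0.058 + 0.039 + 0.045 + 0.054 = 0.196.
P(A=3 | B=2) = 0.054/0.196 = 0.276.

0.276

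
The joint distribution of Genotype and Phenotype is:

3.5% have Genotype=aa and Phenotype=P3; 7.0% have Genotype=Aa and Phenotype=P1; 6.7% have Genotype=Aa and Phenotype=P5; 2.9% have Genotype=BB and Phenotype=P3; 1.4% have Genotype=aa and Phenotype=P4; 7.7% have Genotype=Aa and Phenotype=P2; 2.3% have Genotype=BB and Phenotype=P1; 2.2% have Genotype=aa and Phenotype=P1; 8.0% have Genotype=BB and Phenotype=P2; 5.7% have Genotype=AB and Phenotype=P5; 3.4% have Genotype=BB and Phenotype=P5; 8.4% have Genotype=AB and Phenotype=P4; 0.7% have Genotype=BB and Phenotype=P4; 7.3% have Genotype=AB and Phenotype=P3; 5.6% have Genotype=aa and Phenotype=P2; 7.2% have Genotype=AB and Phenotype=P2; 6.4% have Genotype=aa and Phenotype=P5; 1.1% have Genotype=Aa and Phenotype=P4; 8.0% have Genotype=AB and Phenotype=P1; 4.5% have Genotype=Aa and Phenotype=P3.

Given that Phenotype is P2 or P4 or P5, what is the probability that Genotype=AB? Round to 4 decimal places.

P(Phenotype=P2) = 0.077 + 0.056 + 0.072 + 0.080 = 0.285.
P(Phenotype=P4) = 0.011 + 0.014 + 0.084 + 0.007 = 0.116.
P(Phenotype=P5) = 0.067 + 0.064 + 0.057 + 0.034 = 0.222.
P(Phenotype ∈ {P2, P4, P5}) = 0.285 + 0.116 + 0.222 = 0.623; P(Genotype=AB, Phenotype ∈ {P2, P4, P5}) = 0.072 + 0.084 + 0.057 = 0.213.
P(Genotype=AB | Phenotype ∈ {P2, P4, P5}) = 0.213/0.623 = 0.3419.

0.3419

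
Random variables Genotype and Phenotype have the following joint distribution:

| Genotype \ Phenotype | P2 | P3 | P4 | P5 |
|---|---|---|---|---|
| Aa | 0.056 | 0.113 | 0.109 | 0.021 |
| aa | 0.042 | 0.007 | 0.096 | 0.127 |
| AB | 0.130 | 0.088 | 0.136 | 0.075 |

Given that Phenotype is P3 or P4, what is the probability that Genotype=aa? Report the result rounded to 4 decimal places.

P(Phenotype=P3) = 0.113 + 0.007 + 0.088 = 0.208.
P(Phenotype=P4) = 0.109 + 0.096 + 0.136 = 0.341.
P(Phenotype ∈ {P3, P4}) = 0.208 + 0.341 = 0.549; P(Genotype=aa, Phenotype ∈ {P3, P4}) = 0.007 + 0.096 = 0.103.
P(Genotype=aa | Phenotype ∈ {P3, P4}) = 0.103/0.549 = 0.1876.

0.1876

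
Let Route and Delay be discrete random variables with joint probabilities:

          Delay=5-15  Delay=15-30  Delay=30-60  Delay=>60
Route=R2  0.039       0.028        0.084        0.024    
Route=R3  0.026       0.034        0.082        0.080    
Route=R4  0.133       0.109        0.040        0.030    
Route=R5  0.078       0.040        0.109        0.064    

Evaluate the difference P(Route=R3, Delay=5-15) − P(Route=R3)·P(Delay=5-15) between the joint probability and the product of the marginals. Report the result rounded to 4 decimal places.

P(Route=R3) = 0.026 + 0.034 + 0.082 + 0.080 = 0.222.
P(Delay=5-15) = 0.039 + 0.026 + 0.133 + 0.078 = 0.276.
P(Route=R3, Delay=5-15) − P(Route=R3)P(Delay=5-15) = 0.026 − 0.222×0.276 = -0.0353.

-0.0353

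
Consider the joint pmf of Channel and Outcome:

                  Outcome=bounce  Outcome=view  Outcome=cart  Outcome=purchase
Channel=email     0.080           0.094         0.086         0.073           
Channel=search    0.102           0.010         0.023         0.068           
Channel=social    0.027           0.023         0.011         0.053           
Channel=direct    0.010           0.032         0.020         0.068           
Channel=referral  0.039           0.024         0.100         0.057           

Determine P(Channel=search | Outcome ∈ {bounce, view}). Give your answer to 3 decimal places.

0.254

P(Outcome=bounce) = 0.080 + 0.102 + 0.027 + 0.010 + 0.039 = 0.258.
P(Outcome=view) = 0.094 + 0.010 + 0.023 + 0.032 + 0.024 = 0.183.
P(Outcome ∈ {bounce, view}) = 0.258 + 0.183 = 0.441; P(Channel=search, Outcome ∈ {bounce, view}) = 0.102 + 0.010 = 0.112.
P(Channel=search | Outcome ∈ {bounce, view}) = 0.112/0.441 = 0.254.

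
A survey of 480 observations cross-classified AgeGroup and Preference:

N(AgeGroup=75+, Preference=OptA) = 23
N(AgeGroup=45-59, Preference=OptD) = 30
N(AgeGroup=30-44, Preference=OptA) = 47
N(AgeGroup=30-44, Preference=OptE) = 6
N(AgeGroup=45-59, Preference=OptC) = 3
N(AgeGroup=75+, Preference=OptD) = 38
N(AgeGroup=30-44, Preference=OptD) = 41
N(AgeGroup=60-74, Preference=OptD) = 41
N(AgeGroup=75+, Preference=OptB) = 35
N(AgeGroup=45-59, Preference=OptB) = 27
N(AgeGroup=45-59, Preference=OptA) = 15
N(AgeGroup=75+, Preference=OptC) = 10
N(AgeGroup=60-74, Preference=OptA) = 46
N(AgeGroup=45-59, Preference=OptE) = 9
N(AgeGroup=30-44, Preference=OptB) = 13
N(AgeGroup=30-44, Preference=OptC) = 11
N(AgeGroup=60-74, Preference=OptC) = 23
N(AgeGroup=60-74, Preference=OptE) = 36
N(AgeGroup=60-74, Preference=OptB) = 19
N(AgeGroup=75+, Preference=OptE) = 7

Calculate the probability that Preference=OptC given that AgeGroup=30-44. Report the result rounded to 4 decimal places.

Total with AgeGroup=30-44: 47 + 13 + 11 + 41 + 6 = 118.
P(Preference=OptC | AgeGroup=30-44) = 11/118 = 0.0932.

0.0932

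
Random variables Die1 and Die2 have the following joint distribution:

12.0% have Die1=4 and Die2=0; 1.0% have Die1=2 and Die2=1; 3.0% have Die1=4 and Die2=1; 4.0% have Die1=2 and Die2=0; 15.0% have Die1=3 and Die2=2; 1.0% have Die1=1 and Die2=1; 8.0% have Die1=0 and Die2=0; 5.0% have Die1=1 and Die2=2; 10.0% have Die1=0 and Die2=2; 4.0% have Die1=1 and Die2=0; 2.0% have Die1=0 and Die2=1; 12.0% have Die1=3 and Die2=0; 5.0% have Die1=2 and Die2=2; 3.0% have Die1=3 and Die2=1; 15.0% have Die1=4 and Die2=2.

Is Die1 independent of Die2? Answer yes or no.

yes

Every cell satisfies P(Die1,Die2) = P(Die1)·P(Die2). For instance P(Die1=4) = 0.300, P(Die2=2) = 0.500, and 0.300×0.500 = 0.150 matches the joint entry. So Die1 and Die2 are independent.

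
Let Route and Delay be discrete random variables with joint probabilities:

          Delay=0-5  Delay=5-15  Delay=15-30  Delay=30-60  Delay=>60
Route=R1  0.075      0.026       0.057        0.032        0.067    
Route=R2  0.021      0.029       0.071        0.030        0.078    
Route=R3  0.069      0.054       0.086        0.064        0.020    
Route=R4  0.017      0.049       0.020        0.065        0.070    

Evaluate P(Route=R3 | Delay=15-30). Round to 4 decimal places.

0.3675

P(Delay=15-30) = 0.057 + 0.071 + 0.086 + 0.020 = 0.234.
P(Route=R3 | Delay=15-30) = 0.086/0.234 = 0.3675.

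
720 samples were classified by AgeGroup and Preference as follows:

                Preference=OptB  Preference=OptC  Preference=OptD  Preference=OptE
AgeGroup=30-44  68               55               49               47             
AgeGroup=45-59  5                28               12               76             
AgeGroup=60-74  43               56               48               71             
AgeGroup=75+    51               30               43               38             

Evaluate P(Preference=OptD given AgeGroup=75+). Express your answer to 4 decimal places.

Total with AgeGroup=75+: 51 + 30 + 43 + 38 = 162.
P(Preference=OptD | AgeGroup=75+) = 43/162 = 0.2654.

0.2654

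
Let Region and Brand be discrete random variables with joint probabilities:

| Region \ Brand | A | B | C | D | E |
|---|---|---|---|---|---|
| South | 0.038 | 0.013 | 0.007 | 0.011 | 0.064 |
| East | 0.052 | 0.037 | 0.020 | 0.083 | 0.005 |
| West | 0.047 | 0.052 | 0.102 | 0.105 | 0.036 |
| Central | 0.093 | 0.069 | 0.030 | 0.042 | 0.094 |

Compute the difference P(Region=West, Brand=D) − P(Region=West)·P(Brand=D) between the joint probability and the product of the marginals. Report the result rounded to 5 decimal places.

P(Region=West) = 0.047 + 0.052 + 0.102 + 0.105 + 0.036 = 0.342.
P(Brand=D) = 0.011 + 0.083 + 0.105 + 0.042 = 0.241.
P(Region=West, Brand=D) − P(Region=West)P(Brand=D) = 0.105 − 0.342×0.241 = 0.02258.

0.02258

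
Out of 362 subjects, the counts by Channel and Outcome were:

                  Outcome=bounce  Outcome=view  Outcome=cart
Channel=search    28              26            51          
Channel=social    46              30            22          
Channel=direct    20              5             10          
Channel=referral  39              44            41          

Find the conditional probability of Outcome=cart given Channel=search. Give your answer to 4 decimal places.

0.4857

Total with Channel=search: 28 + 26 + 51 = 105.
P(Outcome=cart | Channel=search) = 51/105 = 0.4857.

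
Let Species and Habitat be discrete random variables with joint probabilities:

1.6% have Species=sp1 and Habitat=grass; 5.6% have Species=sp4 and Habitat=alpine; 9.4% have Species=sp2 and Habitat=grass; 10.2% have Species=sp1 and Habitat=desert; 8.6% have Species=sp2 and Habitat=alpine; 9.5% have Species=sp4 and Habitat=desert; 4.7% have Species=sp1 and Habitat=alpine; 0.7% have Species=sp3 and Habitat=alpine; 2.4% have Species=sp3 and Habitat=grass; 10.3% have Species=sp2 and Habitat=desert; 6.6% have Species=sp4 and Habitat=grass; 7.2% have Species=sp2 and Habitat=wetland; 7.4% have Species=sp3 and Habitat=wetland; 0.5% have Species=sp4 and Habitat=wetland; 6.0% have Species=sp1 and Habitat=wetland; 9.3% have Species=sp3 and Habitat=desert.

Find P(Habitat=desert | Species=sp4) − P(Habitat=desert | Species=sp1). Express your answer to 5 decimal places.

-0.02541

P(Species=sp4) = 0.066 + 0.005 + 0.095 + 0.056 = 0.222; P(Habitat=desert | Species=sp4) = 0.095/0.222 = 0.427928.
P(Species=sp1) = 0.016 + 0.060 + 0.102 + 0.047 = 0.225; P(Habitat=desert | Species=sp1) = 0.102/0.225 = 0.453333.
Difference = -0.02541.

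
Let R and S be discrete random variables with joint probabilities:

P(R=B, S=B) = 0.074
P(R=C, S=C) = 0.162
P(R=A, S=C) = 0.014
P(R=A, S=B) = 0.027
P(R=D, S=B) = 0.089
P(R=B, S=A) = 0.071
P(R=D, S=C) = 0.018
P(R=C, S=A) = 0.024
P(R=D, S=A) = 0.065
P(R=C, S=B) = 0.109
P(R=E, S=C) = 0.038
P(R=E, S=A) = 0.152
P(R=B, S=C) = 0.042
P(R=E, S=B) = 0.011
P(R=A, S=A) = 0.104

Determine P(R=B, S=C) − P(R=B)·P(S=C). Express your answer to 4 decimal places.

-0.0092

P(R=B) = 0.071 + 0.074 + 0.042 = 0.187.
P(S=C) = 0.014 + 0.042 + 0.162 + 0.018 + 0.038 = 0.274.
P(R=B, S=C) − P(R=B)P(S=C) = 0.042 − 0.187×0.274 = -0.0092.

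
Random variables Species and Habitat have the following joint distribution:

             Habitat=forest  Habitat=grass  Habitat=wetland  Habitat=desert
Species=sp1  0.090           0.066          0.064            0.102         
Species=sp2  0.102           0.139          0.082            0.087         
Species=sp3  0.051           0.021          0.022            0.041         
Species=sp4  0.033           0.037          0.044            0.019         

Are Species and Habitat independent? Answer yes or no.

no

P(Species=sp2) = 0.410 and P(Habitat=grass) = 0.263, so their product is 0.10783, but P(Species=sp2, Habitat=grass) = 0.139. Since these differ, Species and Habitat are not independent.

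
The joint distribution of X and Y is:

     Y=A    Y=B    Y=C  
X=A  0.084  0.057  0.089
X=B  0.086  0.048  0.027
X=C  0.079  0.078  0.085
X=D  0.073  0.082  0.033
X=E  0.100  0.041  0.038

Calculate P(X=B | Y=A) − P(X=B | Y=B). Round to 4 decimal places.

P(Y=A) = 0.084 + 0.086 + 0.079 + 0.073 + 0.100 = 0.422; P(X=B | Y=A) = 0.086/0.422 = 0.20379.
P(Y=B) = 0.057 + 0.048 + 0.078 + 0.082 + 0.041 = 0.306; P(X=B | Y=B) = 0.048/0.306 = 0.15686.
Difference = 0.0469.

0.0469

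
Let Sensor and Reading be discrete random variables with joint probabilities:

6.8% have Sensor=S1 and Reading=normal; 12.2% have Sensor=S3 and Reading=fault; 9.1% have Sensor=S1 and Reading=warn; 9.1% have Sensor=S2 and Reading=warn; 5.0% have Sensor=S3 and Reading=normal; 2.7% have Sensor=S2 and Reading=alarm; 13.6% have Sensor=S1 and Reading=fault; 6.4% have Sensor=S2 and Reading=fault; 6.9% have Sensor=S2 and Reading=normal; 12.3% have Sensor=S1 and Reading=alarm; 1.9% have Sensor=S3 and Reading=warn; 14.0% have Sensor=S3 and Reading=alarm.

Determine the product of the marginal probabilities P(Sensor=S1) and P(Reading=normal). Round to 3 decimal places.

0.078

P(Sensor=S1) = 0.068 + 0.091 + 0.123 + 0.136 = 0.418.
P(Reading=normal) = 0.068 + 0.069 + 0.050 = 0.187.
Product: 0.418 × 0.187 = 0.078.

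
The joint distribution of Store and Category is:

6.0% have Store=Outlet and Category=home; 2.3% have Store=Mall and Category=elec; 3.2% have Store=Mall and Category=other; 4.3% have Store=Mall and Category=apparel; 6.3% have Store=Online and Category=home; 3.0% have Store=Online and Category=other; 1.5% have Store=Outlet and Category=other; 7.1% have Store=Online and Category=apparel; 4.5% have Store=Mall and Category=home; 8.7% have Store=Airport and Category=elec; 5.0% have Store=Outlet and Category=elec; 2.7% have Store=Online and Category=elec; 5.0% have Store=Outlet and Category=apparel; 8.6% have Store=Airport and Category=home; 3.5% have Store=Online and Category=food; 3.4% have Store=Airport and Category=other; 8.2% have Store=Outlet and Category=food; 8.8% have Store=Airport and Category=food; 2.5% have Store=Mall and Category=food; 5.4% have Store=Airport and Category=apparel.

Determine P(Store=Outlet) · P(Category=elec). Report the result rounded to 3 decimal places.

P(Store=Outlet) = 0.082 + 0.050 + 0.050 + 0.060 + 0.015 = 0.257.
P(Category=elec) = 0.023 + 0.087 + 0.050 + 0.027 = 0.187.
Product: 0.257 × 0.187 = 0.048.

0.048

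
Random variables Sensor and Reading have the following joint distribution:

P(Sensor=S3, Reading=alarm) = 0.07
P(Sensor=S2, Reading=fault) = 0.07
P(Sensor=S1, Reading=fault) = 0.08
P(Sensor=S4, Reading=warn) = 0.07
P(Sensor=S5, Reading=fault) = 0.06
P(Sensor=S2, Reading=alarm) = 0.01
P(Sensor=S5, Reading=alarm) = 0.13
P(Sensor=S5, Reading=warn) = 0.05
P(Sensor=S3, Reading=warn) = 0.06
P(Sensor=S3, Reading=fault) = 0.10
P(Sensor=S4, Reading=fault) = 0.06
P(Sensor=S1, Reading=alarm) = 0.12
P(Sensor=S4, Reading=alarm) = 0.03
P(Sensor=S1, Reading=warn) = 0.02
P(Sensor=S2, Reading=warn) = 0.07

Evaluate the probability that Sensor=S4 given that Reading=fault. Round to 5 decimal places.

0.16216

P(Reading=fault) = 0.08 + 0.07 + 0.10 + 0.06 + 0.06 = 0.37.
P(Sensor=S4 | Reading=fault) = 0.06/0.37 = 0.16216.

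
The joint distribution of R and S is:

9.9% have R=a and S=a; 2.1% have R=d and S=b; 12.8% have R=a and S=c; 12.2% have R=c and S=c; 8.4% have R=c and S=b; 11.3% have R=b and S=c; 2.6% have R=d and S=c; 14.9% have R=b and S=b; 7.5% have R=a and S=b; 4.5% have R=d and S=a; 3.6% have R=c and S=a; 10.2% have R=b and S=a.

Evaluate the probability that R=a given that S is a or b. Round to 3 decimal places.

0.285

P(S=a) = 0.099 + 0.102 + 0.036 + 0.045 = 0.282.
P(S=b) = 0.075 + 0.149 + 0.084 + 0.021 = 0.329.
P(S ∈ {a, b}) = 0.282 + 0.329 = 0.611; P(R=a, S ∈ {a, b}) = 0.099 + 0.075 = 0.174.
P(R=a | S ∈ {a, b}) = 0.174/0.611 = 0.285.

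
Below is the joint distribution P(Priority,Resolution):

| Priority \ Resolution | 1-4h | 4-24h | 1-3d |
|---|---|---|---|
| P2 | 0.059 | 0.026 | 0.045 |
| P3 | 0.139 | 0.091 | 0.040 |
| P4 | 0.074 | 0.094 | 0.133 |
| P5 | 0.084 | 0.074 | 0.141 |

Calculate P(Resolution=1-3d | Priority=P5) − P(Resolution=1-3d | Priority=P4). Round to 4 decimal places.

P(Priority=P5) = 0.084 + 0.074 + 0.141 = 0.299; P(Resolution=1-3d | Priority=P5) = 0.141/0.299 = 0.47157.
P(Priority=P4) = 0.074 + 0.094 + 0.133 = 0.301; P(Resolution=1-3d | Priority=P4) = 0.133/0.301 = 0.44186.
Difference = 0.0297.

0.0297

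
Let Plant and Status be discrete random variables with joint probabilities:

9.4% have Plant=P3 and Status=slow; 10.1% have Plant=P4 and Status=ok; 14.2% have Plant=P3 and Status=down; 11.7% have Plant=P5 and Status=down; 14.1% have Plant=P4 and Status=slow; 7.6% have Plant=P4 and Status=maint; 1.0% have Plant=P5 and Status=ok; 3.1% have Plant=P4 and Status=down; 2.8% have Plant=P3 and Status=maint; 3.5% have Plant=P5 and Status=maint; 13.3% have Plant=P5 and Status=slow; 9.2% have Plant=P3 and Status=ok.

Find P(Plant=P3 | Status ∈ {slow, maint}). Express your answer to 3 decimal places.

P(Status=slow) = 0.094 + 0.141 + 0.133 = 0.368.
P(Status=maint) = 0.028 + 0.076 + 0.035 = 0.139.
P(Status ∈ {slow, maint}) = 0.368 + 0.139 = 0.507; P(Plant=P3, Status ∈ {slow, maint}) = 0.094 + 0.028 = 0.122.
P(Plant=P3 | Status ∈ {slow, maint}) = 0.122/0.507 = 0.241.

0.241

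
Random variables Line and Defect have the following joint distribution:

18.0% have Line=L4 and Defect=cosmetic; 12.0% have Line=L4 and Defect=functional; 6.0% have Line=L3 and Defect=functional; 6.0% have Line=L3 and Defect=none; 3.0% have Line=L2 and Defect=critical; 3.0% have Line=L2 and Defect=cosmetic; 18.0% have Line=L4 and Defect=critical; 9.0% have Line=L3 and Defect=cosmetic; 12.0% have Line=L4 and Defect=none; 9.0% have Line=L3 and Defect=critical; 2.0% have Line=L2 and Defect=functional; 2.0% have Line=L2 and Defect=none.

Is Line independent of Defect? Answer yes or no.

Every cell satisfies P(Line,Defect) = P(Line)·P(Defect). For instance P(Line=L4) = 0.600, P(Defect=none) = 0.200, and 0.600×0.200 = 0.120 matches the joint entry. So Line and Defect are independent.

yes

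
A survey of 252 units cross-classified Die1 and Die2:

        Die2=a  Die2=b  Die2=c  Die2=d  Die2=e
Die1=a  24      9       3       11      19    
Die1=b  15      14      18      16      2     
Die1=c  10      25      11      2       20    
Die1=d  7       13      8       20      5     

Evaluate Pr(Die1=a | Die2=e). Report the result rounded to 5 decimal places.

0.41304

Total with Die2=e: 19 + 2 + 20 + 5 = 46.
P(Die1=a | Die2=e) = 19/46 = 0.41304.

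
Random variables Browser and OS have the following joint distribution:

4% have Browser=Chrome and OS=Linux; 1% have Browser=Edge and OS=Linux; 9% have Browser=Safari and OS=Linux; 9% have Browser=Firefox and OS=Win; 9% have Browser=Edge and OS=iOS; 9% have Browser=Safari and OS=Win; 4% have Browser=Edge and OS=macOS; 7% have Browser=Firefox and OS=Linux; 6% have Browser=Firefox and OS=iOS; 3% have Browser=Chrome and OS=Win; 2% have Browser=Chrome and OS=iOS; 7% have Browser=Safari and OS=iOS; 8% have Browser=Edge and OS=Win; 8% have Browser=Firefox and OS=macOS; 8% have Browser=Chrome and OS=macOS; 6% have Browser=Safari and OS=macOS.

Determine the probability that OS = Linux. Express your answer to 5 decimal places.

0.21000

P(OS=Linux) = 0.04 + 0.07 + 0.09 + 0.01 = 0.21.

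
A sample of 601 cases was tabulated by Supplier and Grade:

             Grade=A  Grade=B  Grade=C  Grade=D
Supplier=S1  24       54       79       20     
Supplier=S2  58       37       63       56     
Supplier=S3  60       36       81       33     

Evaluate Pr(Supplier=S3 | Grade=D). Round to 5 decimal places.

Total with Grade=D: 20 + 56 + 33 = 109.
P(Supplier=S3 | Grade=D) = 33/109 = 0.30275.

0.30275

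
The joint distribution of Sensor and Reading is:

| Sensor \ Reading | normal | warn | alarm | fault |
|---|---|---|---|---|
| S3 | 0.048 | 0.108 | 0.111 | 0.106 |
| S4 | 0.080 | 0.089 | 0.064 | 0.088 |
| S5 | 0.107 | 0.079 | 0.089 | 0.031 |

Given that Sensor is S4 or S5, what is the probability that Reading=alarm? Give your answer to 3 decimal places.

0.244

P(Sensor=S4) = 0.080 + 0.089 + 0.064 + 0.088 = 0.321.
P(Sensor=S5) = 0.107 + 0.079 + 0.089 + 0.031 = 0.306.
P(Sensor ∈ {S4, S5}) = 0.321 + 0.306 = 0.627; P(Reading=alarm, Sensor ∈ {S4, S5}) = 0.064 + 0.089 = 0.153.
P(Reading=alarm | Sensor ∈ {S4, S5}) = 0.153/0.627 = 0.244.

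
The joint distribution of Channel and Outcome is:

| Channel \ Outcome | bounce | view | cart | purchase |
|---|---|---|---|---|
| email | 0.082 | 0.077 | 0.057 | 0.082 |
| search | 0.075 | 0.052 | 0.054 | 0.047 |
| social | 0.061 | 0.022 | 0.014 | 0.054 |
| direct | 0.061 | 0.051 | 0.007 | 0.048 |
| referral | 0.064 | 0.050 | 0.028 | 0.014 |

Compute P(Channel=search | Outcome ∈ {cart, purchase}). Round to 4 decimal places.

P(Outcome=cart) = 0.057 + 0.054 + 0.014 + 0.007 + 0.028 = 0.160.
P(Outcome=purchase) = 0.082 + 0.047 + 0.054 + 0.048 + 0.014 = 0.245.
P(Outcome ∈ {cart, purchase}) = 0.160 + 0.245 = 0.405; P(Channel=search, Outcome ∈ {cart, purchase}) = 0.054 + 0.047 = 0.101.
P(Channel=search | Outcome ∈ {cart, purchase}) = 0.101/0.405 = 0.2494.

0.2494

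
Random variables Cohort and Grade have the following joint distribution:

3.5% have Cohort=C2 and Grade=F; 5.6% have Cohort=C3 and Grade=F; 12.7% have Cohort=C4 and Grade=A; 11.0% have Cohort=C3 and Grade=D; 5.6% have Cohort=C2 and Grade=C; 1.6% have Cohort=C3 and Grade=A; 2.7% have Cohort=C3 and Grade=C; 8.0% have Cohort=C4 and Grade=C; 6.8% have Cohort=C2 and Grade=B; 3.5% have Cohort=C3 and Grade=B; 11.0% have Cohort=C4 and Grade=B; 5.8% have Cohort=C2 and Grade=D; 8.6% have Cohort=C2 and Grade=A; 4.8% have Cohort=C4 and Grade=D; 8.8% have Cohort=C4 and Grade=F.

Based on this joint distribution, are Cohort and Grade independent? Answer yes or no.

P(Cohort=C3) = 0.244 and P(Grade=D) = 0.216, so their product is 0.05270, but P(Cohort=C3, Grade=D) = 0.110. Since these differ, Cohort and Grade are not independent.

no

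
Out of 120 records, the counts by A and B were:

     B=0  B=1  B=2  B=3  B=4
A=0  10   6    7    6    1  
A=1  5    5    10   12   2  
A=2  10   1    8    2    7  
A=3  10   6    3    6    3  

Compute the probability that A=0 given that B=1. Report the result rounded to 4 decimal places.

0.3333

Total with B=1: 6 + 5 + 1 + 6 = 18.
P(A=0 | B=1) = 6/18 = 0.3333.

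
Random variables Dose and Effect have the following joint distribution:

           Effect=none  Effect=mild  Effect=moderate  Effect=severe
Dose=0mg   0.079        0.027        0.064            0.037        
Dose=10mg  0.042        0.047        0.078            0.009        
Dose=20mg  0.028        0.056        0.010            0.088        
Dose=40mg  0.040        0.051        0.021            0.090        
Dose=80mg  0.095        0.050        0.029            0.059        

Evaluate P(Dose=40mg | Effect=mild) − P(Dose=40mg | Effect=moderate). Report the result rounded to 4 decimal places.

0.1168

P(Effect=mild) = 0.027 + 0.047 + 0.056 + 0.051 + 0.050 = 0.231; P(Dose=40mg | Effect=mild) = 0.051/0.231 = 0.22078.
P(Effect=moderate) = 0.064 + 0.078 + 0.010 + 0.021 + 0.029 = 0.202; P(Dose=40mg | Effect=moderate) = 0.021/0.202 = 0.10396.
Difference = 0.1168.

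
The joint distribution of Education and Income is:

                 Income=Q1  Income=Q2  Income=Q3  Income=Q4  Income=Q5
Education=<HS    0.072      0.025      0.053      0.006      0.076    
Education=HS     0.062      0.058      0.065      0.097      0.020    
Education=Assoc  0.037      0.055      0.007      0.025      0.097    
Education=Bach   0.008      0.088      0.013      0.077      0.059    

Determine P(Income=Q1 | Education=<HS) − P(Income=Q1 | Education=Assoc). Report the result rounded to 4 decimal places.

0.1429

P(Education=<HS) = 0.072 + 0.025 + 0.053 + 0.006 + 0.076 = 0.232; P(Income=Q1 | Education=<HS) = 0.072/0.232 = 0.31034.
P(Education=Assoc) = 0.037 + 0.055 + 0.007 + 0.025 + 0.097 = 0.221; P(Income=Q1 | Education=Assoc) = 0.037/0.221 = 0.16742.
Difference = 0.1429.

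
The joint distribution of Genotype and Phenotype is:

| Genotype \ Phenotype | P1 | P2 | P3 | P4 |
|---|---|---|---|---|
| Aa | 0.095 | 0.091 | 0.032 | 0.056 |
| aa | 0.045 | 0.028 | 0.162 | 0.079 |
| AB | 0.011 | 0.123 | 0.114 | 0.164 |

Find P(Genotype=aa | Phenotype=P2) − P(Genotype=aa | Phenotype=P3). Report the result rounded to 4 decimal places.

-0.4103

P(Phenotype=P2) = 0.091 + 0.028 + 0.123 = 0.242; P(Genotype=aa | Phenotype=P2) = 0.028/0.242 = 0.11570.
P(Phenotype=P3) = 0.032 + 0.162 + 0.114 = 0.308; P(Genotype=aa | Phenotype=P3) = 0.162/0.308 = 0.52597.
Difference = -0.4103.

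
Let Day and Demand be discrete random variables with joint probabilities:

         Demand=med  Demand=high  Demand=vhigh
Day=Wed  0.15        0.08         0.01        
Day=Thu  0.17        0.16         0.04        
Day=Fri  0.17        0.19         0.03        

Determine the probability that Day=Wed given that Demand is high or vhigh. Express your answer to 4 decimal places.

0.1765

P(Demand=high) = 0.08 + 0.16 + 0.19 = 0.43.
P(Demand=vhigh) = 0.01 + 0.04 + 0.03 = 0.08.
P(Demand ∈ {high, vhigh}) = 0.43 + 0.08 = 0.51; P(Day=Wed, Demand ∈ {high, vhigh}) = 0.08 + 0.01 = 0.09.
P(Day=Wed | Demand ∈ {high, vhigh}) = 0.09/0.51 = 0.1765.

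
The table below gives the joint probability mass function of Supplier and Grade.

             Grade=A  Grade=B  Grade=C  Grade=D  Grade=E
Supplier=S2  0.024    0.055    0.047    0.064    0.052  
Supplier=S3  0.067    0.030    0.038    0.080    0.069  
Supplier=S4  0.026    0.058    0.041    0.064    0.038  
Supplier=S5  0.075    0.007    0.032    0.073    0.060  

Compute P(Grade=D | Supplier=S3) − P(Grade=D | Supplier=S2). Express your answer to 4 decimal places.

P(Supplier=S3) = 0.067 + 0.030 + 0.038 + 0.080 + 0.069 = 0.284; P(Grade=D | Supplier=S3) = 0.080/0.284 = 0.28169.
P(Supplier=S2) = 0.024 + 0.055 + 0.047 + 0.064 + 0.052 = 0.242; P(Grade=D | Supplier=S2) = 0.064/0.242 = 0.26446.
Difference = 0.0172.

0.0172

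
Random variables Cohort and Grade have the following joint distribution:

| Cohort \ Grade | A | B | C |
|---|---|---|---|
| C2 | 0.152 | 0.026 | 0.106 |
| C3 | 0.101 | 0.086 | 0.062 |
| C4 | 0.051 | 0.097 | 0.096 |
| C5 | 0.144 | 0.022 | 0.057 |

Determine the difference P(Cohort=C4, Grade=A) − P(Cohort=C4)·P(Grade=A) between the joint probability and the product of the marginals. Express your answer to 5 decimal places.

-0.05831

P(Cohort=C4) = 0.051 + 0.097 + 0.096 = 0.244.
P(Grade=A) = 0.152 + 0.101 + 0.051 + 0.144 = 0.448.
P(Cohort=C4, Grade=A) − P(Cohort=C4)P(Grade=A) = 0.051 − 0.244×0.448 = -0.05831.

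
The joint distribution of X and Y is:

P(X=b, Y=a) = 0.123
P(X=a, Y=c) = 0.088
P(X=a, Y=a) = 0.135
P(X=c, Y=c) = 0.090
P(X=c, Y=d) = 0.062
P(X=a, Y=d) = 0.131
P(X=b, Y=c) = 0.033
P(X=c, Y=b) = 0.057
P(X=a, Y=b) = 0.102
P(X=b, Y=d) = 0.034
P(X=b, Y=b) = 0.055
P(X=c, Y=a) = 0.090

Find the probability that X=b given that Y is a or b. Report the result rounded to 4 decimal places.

P(Y=a) = 0.135 + 0.123 + 0.090 = 0.348.
P(Y=b) = 0.102 + 0.055 + 0.057 = 0.214.
P(Y ∈ {a, b}) = 0.348 + 0.214 = 0.562; P(X=b, Y ∈ {a, b}) = 0.123 + 0.055 = 0.178.
P(X=b | Y ∈ {a, b}) = 0.178/0.562 = 0.3167.

0.3167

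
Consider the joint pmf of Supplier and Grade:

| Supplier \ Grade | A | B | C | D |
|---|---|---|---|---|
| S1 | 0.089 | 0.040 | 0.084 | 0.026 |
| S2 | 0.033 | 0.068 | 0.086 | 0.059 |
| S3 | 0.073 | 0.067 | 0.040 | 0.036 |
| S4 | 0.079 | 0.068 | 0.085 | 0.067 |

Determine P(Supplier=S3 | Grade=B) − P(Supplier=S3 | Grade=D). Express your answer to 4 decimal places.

0.0842

P(Grade=B) = 0.040 + 0.068 + 0.067 + 0.068 = 0.243; P(Supplier=S3 | Grade=B) = 0.067/0.243 = 0.27572.
P(Grade=D) = 0.026 + 0.059 + 0.036 + 0.067 = 0.188; P(Supplier=S3 | Grade=D) = 0.036/0.188 = 0.19149.
Difference = 0.0842.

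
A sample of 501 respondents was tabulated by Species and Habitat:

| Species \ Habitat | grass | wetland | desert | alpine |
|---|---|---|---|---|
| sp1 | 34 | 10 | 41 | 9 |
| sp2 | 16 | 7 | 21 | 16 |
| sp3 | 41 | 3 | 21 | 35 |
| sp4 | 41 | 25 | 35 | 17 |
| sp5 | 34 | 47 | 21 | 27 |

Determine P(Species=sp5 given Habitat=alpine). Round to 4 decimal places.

Total with Habitat=alpine: 9 + 16 + 35 + 17 + 27 = 104.
P(Species=sp5 | Habitat=alpine) = 27/104 = 0.2596.

0.2596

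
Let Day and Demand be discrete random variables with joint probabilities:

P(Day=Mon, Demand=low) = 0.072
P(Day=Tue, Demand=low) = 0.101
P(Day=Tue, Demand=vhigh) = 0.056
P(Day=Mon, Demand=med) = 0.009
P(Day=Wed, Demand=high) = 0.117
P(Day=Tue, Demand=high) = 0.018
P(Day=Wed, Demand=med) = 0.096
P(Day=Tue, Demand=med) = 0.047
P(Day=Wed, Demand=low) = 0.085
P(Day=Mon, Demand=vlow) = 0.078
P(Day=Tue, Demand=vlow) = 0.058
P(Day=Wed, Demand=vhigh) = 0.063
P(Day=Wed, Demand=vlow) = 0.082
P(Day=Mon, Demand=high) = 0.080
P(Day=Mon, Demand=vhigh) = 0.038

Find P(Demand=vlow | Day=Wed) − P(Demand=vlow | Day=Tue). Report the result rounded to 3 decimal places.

P(Day=Wed) = 0.082 + 0.085 + 0.096 + 0.117 + 0.063 = 0.443; P(Demand=vlow | Day=Wed) = 0.082/0.443 = 0.1851.
P(Day=Tue) = 0.058 + 0.101 + 0.047 + 0.018 + 0.056 = 0.280; P(Demand=vlow | Day=Tue) = 0.058/0.280 = 0.2071.
Difference = -0.022.

-0.022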